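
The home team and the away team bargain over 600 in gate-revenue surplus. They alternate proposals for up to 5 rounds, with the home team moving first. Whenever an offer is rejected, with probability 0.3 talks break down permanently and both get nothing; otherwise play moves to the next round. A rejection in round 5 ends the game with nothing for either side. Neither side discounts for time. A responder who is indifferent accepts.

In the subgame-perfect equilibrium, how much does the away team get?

By backward induction:
Round 5 (the home team proposes): the away team will accept anything ≥ 0, so the home team offers 0 and keeps 600.
Round 4 (the away team proposes): rejecting gives the home team an expected 0.7 × 600 = 420. The away team offers 420 and keeps 600 − 420 = 180.
Round 3 (the home team proposes): rejecting gives the away team an expected 0.7 × 180 = 126. The home team offers 126 and keeps 600 − 126 = 474.
Round 2 (the away team proposes): rejecting gives the home team an expected 0.7 × 474 = 331.8, so the away team offers 331.8, keeping 268.2.
Round 1 (the home team proposes): rejecting gives the away team an expected 0.7 × 268.2 = 187.74, so the home team offers 187.74, keeping 412.26.

187.74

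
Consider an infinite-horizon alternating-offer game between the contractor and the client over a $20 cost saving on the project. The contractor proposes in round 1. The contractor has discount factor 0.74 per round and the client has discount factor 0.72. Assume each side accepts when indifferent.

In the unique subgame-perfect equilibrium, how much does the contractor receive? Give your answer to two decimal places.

Let x be the contractor's share when the contractor proposes and y be the client's share when the client proposes.
The client accepts iff offered ≥ 0.72·y, so x = 20 − 0.72y. Symmetrically y = 20 − 0.74x.
Substituting: x = 20 − 0.72(20 − 0.74x), giving x(1 − 0.74·0.72) = 20(1 − 0.72).
So x = 20 × 0.28 / 0.4672 ≈ 11.9863, and the client receives 20 − x ≈ 8.0137.

11.99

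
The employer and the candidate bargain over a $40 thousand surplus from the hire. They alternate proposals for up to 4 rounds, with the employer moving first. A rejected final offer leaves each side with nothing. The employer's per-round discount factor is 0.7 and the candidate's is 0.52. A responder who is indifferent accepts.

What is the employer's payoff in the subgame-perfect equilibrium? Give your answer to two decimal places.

Round 4 (the candidate proposes): rejection yields 0 for the employer; the candidate offers 0 and keeps 40.
Round 3 (the employer proposes): the candidate can get 40 next round, worth 0.52 × 40 = 20.8 now; the employer offers that and keeps 19.2.
Round 2 (the candidate proposes): the employer can get 19.2 next round, worth 0.7 × 19.2 = 13.44 now, so the candidate offers 13.44, keeping 26.56.
Round 1 (the employer proposes): the candidate can get 26.56 next round, worth 0.52 × 26.56 = 13.8112 now, so the employer offers 13.8112, keeping 26.1888.

26.19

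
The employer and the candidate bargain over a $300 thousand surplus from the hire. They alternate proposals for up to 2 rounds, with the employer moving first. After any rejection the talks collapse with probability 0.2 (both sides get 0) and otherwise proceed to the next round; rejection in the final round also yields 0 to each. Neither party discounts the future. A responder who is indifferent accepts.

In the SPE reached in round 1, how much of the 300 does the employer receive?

Round 2 (the candidate proposes): rejection yields 0 for the employer; the candidate offers 0 and keeps 300.
Round 1 (the employer proposes): rejecting gives the candidate an expected 0.8 × 300 = 240. The employer offers 240 and keeps 300 − 240 = 60.

60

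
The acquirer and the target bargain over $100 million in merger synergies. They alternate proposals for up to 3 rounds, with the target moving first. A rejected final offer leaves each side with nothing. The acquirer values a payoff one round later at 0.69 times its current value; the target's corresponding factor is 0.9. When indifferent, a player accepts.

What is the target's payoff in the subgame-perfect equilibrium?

Round 3 (the target proposes): the acquirer will accept anything ≥ 0, so the target offers 0 and keeps 100.
Round 2 (the acquirer proposes): the target can get 100 next round, worth 0.9 × 100 = 90 now; the acquirer offers that and keeps 10.
Round 1 (the target proposes): the acquirer can get 10 next round, worth 0.69 × 10 = 6.9 now. The target offers 6.9 and keeps 100 − 6.9 = 93.1.

93.1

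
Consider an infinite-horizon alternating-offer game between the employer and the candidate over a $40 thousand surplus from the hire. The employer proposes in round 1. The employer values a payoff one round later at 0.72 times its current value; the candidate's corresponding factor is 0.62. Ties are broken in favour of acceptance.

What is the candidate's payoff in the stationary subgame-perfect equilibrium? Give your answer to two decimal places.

In a stationary SPE each proposer offers the other exactly their discounted continuation value.
If the employer keeps x when proposing and the candidate keeps y when proposing, then x = 40 − 0.62y and y = 40 − 0.72x.
Solving: x = 40(1 − 0.62) / (1 − 0.72·0.62) = 15.2 / 0.5536 ≈ 27.4566.
The candidate gets 40 − 27.4566 ≈ 12.5434.

12.54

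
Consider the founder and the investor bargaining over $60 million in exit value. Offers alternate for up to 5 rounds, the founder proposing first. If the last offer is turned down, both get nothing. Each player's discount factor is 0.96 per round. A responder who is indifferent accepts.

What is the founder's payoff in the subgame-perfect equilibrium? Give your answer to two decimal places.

55.57

Round 5 (the founder proposes): the investor will accept anything ≥ 0, so the founder offers 0 and keeps 60.
Round 4 (the investor proposes): the founder can get 60 next round, worth 0.96 × 60 = 57.6 now; the investor offers that and keeps 2.4.
Round 3 (the founder proposes): the investor can get 2.4 next round, worth 0.96 × 2.4 = 2.304 now, so the founder offers 2.304, keeping 57.696.
Round 2 (the investor proposes): the founder can get 57.696 next round, worth 0.96 × 57.696 = 55.38816 now; the investor offers that and keeps 4.61184.
Round 1 (the founder proposes): the investor can get 4.61184 next round, worth 0.96 × 4.61184 = 4.4273664 now; the founder offers that and keeps 55.5726336.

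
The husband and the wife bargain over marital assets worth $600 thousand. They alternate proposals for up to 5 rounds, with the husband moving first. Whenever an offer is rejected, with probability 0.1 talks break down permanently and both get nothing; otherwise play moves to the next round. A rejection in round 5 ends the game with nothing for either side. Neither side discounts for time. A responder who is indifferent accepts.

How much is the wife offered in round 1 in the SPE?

97.74

Round 5 (the husband proposes): the wife will accept anything ≥ 0, so the husband offers 0 and keeps 600.
Round 4 (the wife proposes): rejecting gives the husband an expected 0.9 × 600 = 540, so the wife offers 540, keeping 60.
Round 3 (the husband proposes): rejecting gives the wife an expected 0.9 × 60 = 54, so the husband offers 54, keeping 546.
Round 2 (the wife proposes): rejecting gives the husband an expected 0.9 × 546 = 491.4; the wife offers that and keeps 108.6.
Round 1 (the husband proposes): rejecting gives the wife an expected 0.9 × 108.6 = 97.74, so the husband offers 97.74, keeping 502.26.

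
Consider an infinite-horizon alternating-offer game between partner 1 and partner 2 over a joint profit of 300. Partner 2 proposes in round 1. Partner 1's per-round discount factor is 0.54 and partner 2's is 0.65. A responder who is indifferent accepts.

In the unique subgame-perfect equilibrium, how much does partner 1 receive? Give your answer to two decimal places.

Let x be partner 2's share when partner 2 proposes and y be partner 1's share when partner 1 proposes.
Partner 1 accepts iff offered ≥ 0.54·y, so x = 300 − 0.54y. Symmetrically y = 300 − 0.65x.
Substituting: x = 300 − 0.54(300 − 0.65x), giving x(1 − 0.65·0.54) = 300(1 − 0.54).
So x = 300 × 0.46 / 0.649 ≈ 212.6348, and partner 1 receives 300 − x ≈ 87.3652.

87.37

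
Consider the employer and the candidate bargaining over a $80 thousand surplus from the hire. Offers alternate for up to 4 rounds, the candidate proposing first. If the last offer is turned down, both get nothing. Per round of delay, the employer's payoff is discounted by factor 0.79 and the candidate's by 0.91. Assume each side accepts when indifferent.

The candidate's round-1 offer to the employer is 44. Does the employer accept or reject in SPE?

Round 4 (the employer proposes): rejection yields 0 for the candidate; the employer offers 0 and keeps 80.
Round 3 (the candidate proposes): the employer can get 80 next round, worth 0.79 × 80 = 63.2 now; the candidate offers that and keeps 16.8.
Round 2 (the employer proposes): the candidate can get 16.8 next round, worth 0.91 × 16.8 = 15.288 now; the employer offers that and keeps 64.712.
So by rejecting in round 1, the employer gets 64.712 next round, worth 0.79 × 64.712 = 51.12248 now.
Offer 44 < 51.12248, so the employer rejects.

Reject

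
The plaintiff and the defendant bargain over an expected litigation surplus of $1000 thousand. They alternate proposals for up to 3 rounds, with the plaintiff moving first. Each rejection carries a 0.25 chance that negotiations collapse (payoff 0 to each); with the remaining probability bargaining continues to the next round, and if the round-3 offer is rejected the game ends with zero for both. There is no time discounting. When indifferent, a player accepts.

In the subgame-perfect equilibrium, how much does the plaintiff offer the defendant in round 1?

187.5

Round 3 (the plaintiff proposes): the defendant will accept anything ≥ 0, so the plaintiff offers 0 and keeps 1000.
Round 2 (the defendant proposes): rejecting gives the plaintiff an expected 0.75 × 1000 = 750; the defendant offers that and keeps 250.
Round 1 (the plaintiff proposes): rejecting gives the defendant an expected 0.75 × 250 = 187.5. The plaintiff offers 187.5 and keeps 1000 − 187.5 = 812.5.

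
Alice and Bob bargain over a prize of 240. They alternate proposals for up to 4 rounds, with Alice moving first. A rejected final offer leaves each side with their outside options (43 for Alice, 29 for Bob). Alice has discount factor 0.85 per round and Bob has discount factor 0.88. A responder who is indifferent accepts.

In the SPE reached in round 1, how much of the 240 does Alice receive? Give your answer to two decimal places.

By backward induction:
Round 4 (Bob proposes): Alice gets 43 if talks fail, so Bob offers 43 and keeps 197.
Round 3 (Alice proposes): Bob can get 197 next round, worth 0.88 × 197 = 173.36 now. Alice offers 173.36 and keeps 240 − 173.36 = 66.64.
Round 2 (Bob proposes): Alice can get 66.64 next round, worth 0.85 × 66.64 = 56.644 now, so Bob offers 56.644, keeping 183.356.
Round 1 (Alice proposes): Bob can get 183.356 next round, worth 0.88 × 183.356 = 161.35328 now, so Alice offers 161.35328, keeping 78.64672.

78.65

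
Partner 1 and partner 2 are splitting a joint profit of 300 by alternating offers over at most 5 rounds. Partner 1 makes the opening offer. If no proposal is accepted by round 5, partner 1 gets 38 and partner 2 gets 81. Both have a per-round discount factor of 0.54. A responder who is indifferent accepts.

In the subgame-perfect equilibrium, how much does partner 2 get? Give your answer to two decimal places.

Round 5 (partner 1 proposes): partner 2 gets 81 if talks fail, so partner 1 offers 81 and keeps 219.
Round 4 (partner 2 proposes): partner 1 can get 219 next round, worth 0.54 × 219 = 118.26 now. Partner 2 offers 118.26 and keeps 300 − 118.26 = 181.74.
Round 3 (partner 1 proposes): partner 2 can get 181.74 next round, worth 0.54 × 181.74 = 98.1396 now. Partner 1 offers 98.1396 and keeps 300 − 98.1396 = 201.8604.
Round 2 (partner 2 proposes): partner 1 can get 201.8604 next round, worth 0.54 × 201.8604 = 109.004616 now; partner 2 offers that and keeps 190.995384.
Round 1 (partner 1 proposes): partner 2 can get 190.995384 next round, worth 0.54 × 190.995384 = 103.13750736 now. Partner 1 offers 103.13750736 and keeps 300 − 103.13750736 = 196.86249264.

103.14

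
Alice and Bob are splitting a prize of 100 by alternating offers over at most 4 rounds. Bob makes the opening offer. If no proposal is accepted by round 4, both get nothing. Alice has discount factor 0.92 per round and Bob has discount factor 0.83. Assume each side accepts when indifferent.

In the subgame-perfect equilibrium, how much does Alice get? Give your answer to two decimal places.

Round 4 (Alice proposes): rejection yields 0 for Bob; Alice offers 0 and keeps 100.
Round 3 (Bob proposes): Alice can get 100 next round, worth 0.92 × 100 = 92 now; Bob offers that and keeps 8.
Round 2 (Alice proposes): Bob can get 8 next round, worth 0.83 × 8 = 6.64 now. Alice offers 6.64 and keeps 100 − 6.64 = 93.36.
Round 1 (Bob proposes): Alice can get 93.36 next round, worth 0.92 × 93.36 = 85.8912 now. Bob offers 85.8912 and keeps 100 − 85.8912 = 14.1088.

85.89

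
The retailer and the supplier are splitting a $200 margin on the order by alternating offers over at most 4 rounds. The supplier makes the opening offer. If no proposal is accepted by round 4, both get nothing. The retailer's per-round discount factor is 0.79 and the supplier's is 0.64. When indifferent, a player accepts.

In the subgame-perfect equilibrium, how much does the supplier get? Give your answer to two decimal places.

63.24

Round 4 (the retailer proposes): rejection yields 0 for the supplier; the retailer offers 0 and keeps 200.
Round 3 (the supplier proposes): the retailer can get 200 next round, worth 0.79 × 200 = 158 now, so the supplier offers 158, keeping 42.
Round 2 (the retailer proposes): the supplier can get 42 next round, worth 0.64 × 42 = 26.88 now, so the retailer offers 26.88, keeping 173.12.
Round 1 (the supplier proposes): the retailer can get 173.12 next round, worth 0.79 × 173.12 = 136.7648 now, so the supplier offers 136.7648, keeping 63.2352.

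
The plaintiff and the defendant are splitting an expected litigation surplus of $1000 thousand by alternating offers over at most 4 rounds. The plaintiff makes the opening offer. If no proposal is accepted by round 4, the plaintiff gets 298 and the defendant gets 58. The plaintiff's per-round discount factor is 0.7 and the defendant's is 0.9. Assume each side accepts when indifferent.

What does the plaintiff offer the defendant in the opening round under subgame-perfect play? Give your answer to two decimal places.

Round 4 (the defendant proposes): the plaintiff gets 298 if talks fail, so the defendant offers 298 and keeps 702.
Round 3 (the plaintiff proposes): the defendant can get 702 next round, worth 0.9 × 702 = 631.8 now; the plaintiff offers that and keeps 368.2.
Round 2 (the defendant proposes): the plaintiff can get 368.2 next round, worth 0.7 × 368.2 = 257.74 now, so the defendant offers 257.74, keeping 742.26.
Round 1 (the plaintiff proposes): the defendant can get 742.26 next round, worth 0.9 × 742.26 = 668.034 now, so the plaintiff offers 668.034, keeping 331.966.

668.03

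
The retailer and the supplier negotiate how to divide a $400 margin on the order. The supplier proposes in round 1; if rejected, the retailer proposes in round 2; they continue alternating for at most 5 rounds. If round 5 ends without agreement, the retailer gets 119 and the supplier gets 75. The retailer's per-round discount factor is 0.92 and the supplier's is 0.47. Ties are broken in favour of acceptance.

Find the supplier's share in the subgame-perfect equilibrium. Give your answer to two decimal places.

98.38

Round 5 (the supplier proposes): the retailer gets 119 if talks fail, so the supplier offers 119 and keeps 281.
Round 4 (the retailer proposes): the supplier can get 281 next round, worth 0.47 × 281 = 132.07 now. The retailer offers 132.07 and keeps 400 − 132.07 = 267.93.
Round 3 (the supplier proposes): the retailer can get 267.93 next round, worth 0.92 × 267.93 = 246.4956 now, so the supplier offers 246.4956, keeping 153.5044.
Round 2 (the retailer proposes): the supplier can get 153.5044 next round, worth 0.47 × 153.5044 = 72.147068 now. The retailer offers 72.147068 and keeps 400 − 72.147068 = 327.852932.
Round 1 (the supplier proposes): the retailer can get 327.852932 next round, worth 0.92 × 327.852932 = 301.62469744 now. The supplier offers 301.62469744 and keeps 400 − 301.62469744 = 98.37530256.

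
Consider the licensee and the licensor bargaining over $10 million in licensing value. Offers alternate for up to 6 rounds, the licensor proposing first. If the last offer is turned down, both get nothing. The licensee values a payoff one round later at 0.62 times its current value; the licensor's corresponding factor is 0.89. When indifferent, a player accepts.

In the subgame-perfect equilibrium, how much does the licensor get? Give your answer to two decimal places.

7.05

Round 6 (the licensee proposes): the licensor will accept anything ≥ 0, so the licensee offers 0 and keeps 10.
Round 5 (the licensor proposes): the licensee can get 10 next round, worth 0.62 × 10 = 6.2 now, so the licensor offers 6.2, keeping 3.8.
Round 4 (the licensee proposes): the licensor can get 3.8 next round, worth 0.89 × 3.8 = 3.382 now; the licensee offers that and keeps 6.618.
Round 3 (the licensor proposes): the licensee can get 6.618 next round, worth 0.62 × 6.618 = 4.10316 now, so the licensor offers 4.10316, keeping 5.89684.
Round 2 (the licensee proposes): the licensor can get 5.89684 next round, worth 0.89 × 5.89684 = 5.2481876 now. The licensee offers 5.2481876 and keeps 10 − 5.2481876 = 4.7518124.
Round 1 (the licensor proposes): the licensee can get 4.7518124 next round, worth 0.62 × 4.7518124 = 2.946123688 now; the licensor offers that and keeps 7.053876312.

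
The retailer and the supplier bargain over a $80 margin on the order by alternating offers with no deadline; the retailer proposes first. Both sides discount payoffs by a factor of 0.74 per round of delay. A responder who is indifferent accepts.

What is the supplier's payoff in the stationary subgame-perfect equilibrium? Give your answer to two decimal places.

Let x be the retailer's share when the retailer proposes and y be the supplier's share when the supplier proposes.
The supplier accepts iff offered ≥ 0.74·y, so x = 80 − 0.74y. Symmetrically y = 80 − 0.74x.
Substituting: x = 80 − 0.74(80 − 0.74x), giving x(1 − 0.74·0.74) = 80(1 − 0.74).
So x = 80 × 0.26 / 0.4524 ≈ 45.9770, and the supplier receives 80 − x ≈ 34.0230.

34.02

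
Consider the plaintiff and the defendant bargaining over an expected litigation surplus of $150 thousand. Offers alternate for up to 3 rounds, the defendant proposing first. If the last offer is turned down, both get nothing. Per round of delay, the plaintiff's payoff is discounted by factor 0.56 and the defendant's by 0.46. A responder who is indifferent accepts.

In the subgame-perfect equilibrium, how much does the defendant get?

104.64

Round 3 (the defendant proposes): rejection yields 0 for the plaintiff; the defendant offers 0 and keeps 150.
Round 2 (the plaintiff proposes): the defendant can get 150 next round, worth 0.46 × 150 = 69 now; the plaintiff offers that and keeps 81.
Round 1 (the defendant proposes): the plaintiff can get 81 next round, worth 0.56 × 81 = 45.36 now. The defendant offers 45.36 and keeps 150 − 45.36 = 104.64.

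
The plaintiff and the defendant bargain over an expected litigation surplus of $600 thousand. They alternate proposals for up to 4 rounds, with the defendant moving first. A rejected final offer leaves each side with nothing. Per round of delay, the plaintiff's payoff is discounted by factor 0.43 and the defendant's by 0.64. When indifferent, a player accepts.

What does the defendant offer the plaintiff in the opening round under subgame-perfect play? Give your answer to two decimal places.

Work backward from the last round.
Round 4 (the plaintiff proposes): rejection yields 0 for the defendant; the plaintiff offers 0 and keeps 600.
Round 3 (the defendant proposes): the plaintiff can get 600 next round, worth 0.43 × 600 = 258 now. The defendant offers 258 and keeps 600 − 258 = 342.
Round 2 (the plaintiff proposes): the defendant can get 342 next round, worth 0.64 × 342 = 218.88 now. The plaintiff offers 218.88 and keeps 600 − 218.88 = 381.12.
Round 1 (the defendant proposes): the plaintiff can get 381.12 next round, worth 0.43 × 381.12 = 163.8816 now; the defendant offers that and keeps 436.1184.

163.88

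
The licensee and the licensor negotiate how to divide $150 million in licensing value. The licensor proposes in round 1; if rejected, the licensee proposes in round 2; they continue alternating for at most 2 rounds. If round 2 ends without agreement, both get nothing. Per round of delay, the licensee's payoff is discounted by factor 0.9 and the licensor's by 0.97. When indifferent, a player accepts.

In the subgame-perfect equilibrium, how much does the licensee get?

135

Round 2 (the licensee proposes): the licensor will accept anything ≥ 0, so the licensee offers 0 and keeps 150.
Round 1 (the licensor proposes): the licensee can get 150 next round, worth 0.9 × 150 = 135 now; the licensor offers that and keeps 15.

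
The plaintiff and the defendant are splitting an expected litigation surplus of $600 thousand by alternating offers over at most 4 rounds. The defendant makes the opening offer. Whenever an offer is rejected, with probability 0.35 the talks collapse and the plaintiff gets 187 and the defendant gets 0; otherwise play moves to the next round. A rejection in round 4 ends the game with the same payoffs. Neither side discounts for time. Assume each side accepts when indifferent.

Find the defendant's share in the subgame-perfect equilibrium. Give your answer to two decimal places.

Round 4 (the plaintiff proposes): the defendant will accept anything ≥ 0, so the plaintiff offers 0 and keeps 600.
Round 3 (the defendant proposes): rejecting gives the plaintiff an expected 0.65 × 600 + 0.35 × 187 = 455.45. The defendant offers 455.45 and keeps 600 − 455.45 = 144.55.
Round 2 (the plaintiff proposes): rejecting gives the defendant an expected 0.65 × 144.55 = 93.9575, so the plaintiff offers 93.9575, keeping 506.0425.
Round 1 (the defendant proposes): rejecting gives the plaintiff an expected 0.65 × 506.0425 + 0.35 × 187 = 394.377625. The defendant offers 394.377625 and keeps 600 − 394.377625 = 205.622375.

205.62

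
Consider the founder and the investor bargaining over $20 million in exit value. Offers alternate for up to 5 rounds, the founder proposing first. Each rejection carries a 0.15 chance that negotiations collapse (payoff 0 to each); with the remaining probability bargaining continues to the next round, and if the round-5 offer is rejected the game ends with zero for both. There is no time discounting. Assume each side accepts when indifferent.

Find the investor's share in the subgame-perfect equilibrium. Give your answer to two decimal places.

Round 5 (the founder proposes): the investor will accept anything ≥ 0, so the founder offers 0 and keeps 20.
Round 4 (the investor proposes): rejecting gives the founder an expected 0.85 × 20 = 17. The investor offers 17 and keeps 20 − 17 = 3.
Round 3 (the founder proposes): rejecting gives the investor an expected 0.85 × 3 = 2.55; the founder offers that and keeps 17.45.
Round 2 (the investor proposes): rejecting gives the founder an expected 0.85 × 17.45 = 14.8325; the investor offers that and keeps 5.1675.
Round 1 (the founder proposes): rejecting gives the investor an expected 0.85 × 5.1675 = 4.392375. The founder offers 4.392375 and keeps 20 − 4.392375 = 15.607625.

4.39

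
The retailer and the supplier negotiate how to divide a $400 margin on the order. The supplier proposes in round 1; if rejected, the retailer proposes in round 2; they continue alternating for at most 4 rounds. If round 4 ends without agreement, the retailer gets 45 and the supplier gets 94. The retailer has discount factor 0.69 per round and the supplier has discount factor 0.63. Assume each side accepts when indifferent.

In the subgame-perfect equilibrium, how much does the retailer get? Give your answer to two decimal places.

By backward induction:
Round 4 (the retailer proposes): the supplier gets 94 if talks fail, so the retailer offers 94 and keeps 306.
Round 3 (the supplier proposes): the retailer can get 306 next round, worth 0.69 × 306 = 211.14 now, so the supplier offers 211.14, keeping 188.86.
Round 2 (the retailer proposes): the supplier can get 188.86 next round, worth 0.63 × 188.86 = 118.9818 now, so the retailer offers 118.9818, keeping 281.0182.
Round 1 (the supplier proposes): the retailer can get 281.0182 next round, worth 0.69 × 281.0182 = 193.902558 now. The supplier offers 193.902558 and keeps 400 − 193.902558 = 206.097442.

193.90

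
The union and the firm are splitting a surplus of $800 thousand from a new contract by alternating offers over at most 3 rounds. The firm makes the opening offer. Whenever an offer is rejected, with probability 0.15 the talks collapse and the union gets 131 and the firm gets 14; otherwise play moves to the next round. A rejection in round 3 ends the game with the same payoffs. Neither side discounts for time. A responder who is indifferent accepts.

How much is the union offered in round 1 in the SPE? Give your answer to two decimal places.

214.51

Round 3 (the firm proposes): the union gets 131 if talks fail, so the firm offers 131 and keeps 669.
Round 2 (the union proposes): rejecting gives the firm an expected 0.85 × 669 + 0.15 × 14 = 570.75. The union offers 570.75 and keeps 800 − 570.75 = 229.25.
Round 1 (the firm proposes): rejecting gives the union an expected 0.85 × 229.25 + 0.15 × 131 = 214.5125. The firm offers 214.5125 and keeps 800 − 214.5125 = 585.4875.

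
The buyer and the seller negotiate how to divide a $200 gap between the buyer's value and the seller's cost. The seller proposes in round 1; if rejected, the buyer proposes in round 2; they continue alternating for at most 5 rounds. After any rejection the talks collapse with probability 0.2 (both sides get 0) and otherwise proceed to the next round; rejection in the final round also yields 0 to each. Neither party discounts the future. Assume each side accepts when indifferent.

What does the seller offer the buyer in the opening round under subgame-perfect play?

52.48

Round 5 (the seller proposes): rejection yields 0 for the buyer; the seller offers 0 and keeps 200.
Round 4 (the buyer proposes): rejecting gives the seller an expected 0.8 × 200 = 160; the buyer offers that and keeps 40.
Round 3 (the seller proposes): rejecting gives the buyer an expected 0.8 × 40 = 32; the seller offers that and keeps 168.
Round 2 (the buyer proposes): rejecting gives the seller an expected 0.8 × 168 = 134.4, so the buyer offers 134.4, keeping 65.6.
Round 1 (the seller proposes): rejecting gives the buyer an expected 0.8 × 65.6 = 52.48; the seller offers that and keeps 147.52.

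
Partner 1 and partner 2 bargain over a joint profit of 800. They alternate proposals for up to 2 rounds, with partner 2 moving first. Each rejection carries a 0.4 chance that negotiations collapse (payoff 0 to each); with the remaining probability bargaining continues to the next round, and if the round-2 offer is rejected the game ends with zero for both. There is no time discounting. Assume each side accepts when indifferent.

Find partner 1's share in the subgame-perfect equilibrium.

480

By backward induction:
Round 2 (partner 1 proposes): rejection yields 0 for partner 2; partner 1 offers 0 and keeps 800.
Round 1 (partner 2 proposes): rejecting gives partner 1 an expected 0.6 × 800 = 480. Partner 2 offers 480 and keeps 800 − 480 = 320.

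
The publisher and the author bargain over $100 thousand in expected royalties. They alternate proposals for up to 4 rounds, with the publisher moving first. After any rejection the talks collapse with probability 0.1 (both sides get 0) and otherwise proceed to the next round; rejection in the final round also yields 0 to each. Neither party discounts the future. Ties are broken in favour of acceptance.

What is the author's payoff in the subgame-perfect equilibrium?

By backward induction:
Round 4 (the author proposes): the publisher will accept anything ≥ 0, so the author offers 0 and keeps 100.
Round 3 (the publisher proposes): rejecting gives the author an expected 0.9 × 100 = 90; the publisher offers that and keeps 10.
Round 2 (the author proposes): rejecting gives the publisher an expected 0.9 × 10 = 9; the author offers that and keeps 91.
Round 1 (the publisher proposes): rejecting gives the author an expected 0.9 × 91 = 81.9. The publisher offers 81.9 and keeps 100 − 81.9 = 18.1.

81.9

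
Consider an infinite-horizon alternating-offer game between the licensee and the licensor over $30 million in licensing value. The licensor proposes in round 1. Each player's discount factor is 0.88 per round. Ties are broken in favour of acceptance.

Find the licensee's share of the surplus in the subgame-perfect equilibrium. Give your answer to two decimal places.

In a stationary SPE each proposer offers the other exactly their discounted continuation value.
If the licensor keeps x when proposing and the licensee keeps y when proposing, then x = 30 − 0.88y and y = 30 − 0.88x.
Solving: x = 30(1 − 0.88) / (1 − 0.88·0.88) = 3.6 / 0.2256 ≈ 15.9574.
The licensee gets 30 − 15.9574 ≈ 14.0426.

14.04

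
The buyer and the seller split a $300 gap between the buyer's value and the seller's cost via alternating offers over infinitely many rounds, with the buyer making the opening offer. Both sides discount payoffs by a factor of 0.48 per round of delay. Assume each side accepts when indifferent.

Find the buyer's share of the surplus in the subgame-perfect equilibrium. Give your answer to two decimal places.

When the buyer proposes, the seller accepts any offer worth at least 0.48 times what the seller would get by proposing next round; and vice versa.
This gives x = 300 − 0.48y and y = 300 − 0.48x, where x and y are each side's share when it proposes.
Hence (1 − 0.48·0.48)x = 300(1 − 0.48), i.e. 0.7696·x = 156.
x ≈ 202.7027; the seller's share is 300 − x ≈ 97.2973.

202.70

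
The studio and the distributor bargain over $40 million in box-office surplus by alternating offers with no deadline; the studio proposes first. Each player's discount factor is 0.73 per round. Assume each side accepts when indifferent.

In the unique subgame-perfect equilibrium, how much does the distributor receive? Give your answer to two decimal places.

In a stationary SPE each proposer offers the other exactly their discounted continuation value.
If the studio keeps x when proposing and the distributor keeps y when proposing, then x = 40 − 0.73y and y = 40 − 0.73x.
Solving: x = 40(1 − 0.73) / (1 − 0.73·0.73) = 10.8 / 0.4671 ≈ 23.1214.
The distributor gets 40 − 23.1214 ≈ 16.8786.

16.88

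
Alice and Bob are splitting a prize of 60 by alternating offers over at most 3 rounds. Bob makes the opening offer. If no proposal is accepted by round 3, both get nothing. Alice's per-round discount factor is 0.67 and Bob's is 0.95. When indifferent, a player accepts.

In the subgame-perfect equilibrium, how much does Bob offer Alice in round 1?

2.01

Round 3 (Bob proposes): rejection yields 0 for Alice; Bob offers 0 and keeps 60.
Round 2 (Alice proposes): Bob can get 60 next round, worth 0.95 × 60 = 57 now; Alice offers that and keeps 3.
Round 1 (Bob proposes): Alice can get 3 next round, worth 0.67 × 3 = 2.01 now, so Bob offers 2.01, keeping 57.99.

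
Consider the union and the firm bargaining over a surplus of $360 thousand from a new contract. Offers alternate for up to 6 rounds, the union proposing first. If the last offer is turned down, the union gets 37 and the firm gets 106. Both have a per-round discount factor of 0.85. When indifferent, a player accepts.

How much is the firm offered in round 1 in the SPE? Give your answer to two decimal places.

222.38

Round 6 (the firm proposes): the union gets 37 if talks fail, so the firm offers 37 and keeps 323.
Round 5 (the union proposes): the firm can get 323 next round, worth 0.85 × 323 = 274.55 now. The union offers 274.55 and keeps 360 − 274.55 = 85.45.
Round 4 (the firm proposes): the union can get 85.45 next round, worth 0.85 × 85.45 = 72.6325 now. The firm offers 72.6325 and keeps 360 − 72.6325 = 287.3675.
Round 3 (the union proposes): the firm can get 287.3675 next round, worth 0.85 × 287.3675 = 244.262375 now. The union offers 244.262375 and keeps 360 − 244.262375 = 115.737625.
Round 2 (the firm proposes): the union can get 115.737625 next round, worth 0.85 × 115.737625 = 98.37698125 now; the firm offers that and keeps 261.62301875.
Round 1 (the union proposes): the firm can get 261.62301875 next round, worth 0.85 × 261.62301875 = 222.3795659375 now; the union offers that and keeps 137.6204340625.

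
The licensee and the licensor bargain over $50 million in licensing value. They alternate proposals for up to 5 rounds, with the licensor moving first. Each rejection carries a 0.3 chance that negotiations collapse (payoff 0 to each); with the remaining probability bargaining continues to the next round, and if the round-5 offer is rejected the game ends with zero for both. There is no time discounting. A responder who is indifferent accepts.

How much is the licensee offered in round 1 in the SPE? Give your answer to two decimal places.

15.65

Round 5 (the licensor proposes): rejection yields 0 for the licensee; the licensor offers 0 and keeps 50.
Round 4 (the licensee proposes): rejecting gives the licensor an expected 0.7 × 50 = 35, so the licensee offers 35, keeping 15.
Round 3 (the licensor proposes): rejecting gives the licensee an expected 0.7 × 15 = 10.5, so the licensor offers 10.5, keeping 39.5.
Round 2 (the licensee proposes): rejecting gives the licensor an expected 0.7 × 39.5 = 27.65, so the licensee offers 27.65, keeping 22.35.
Round 1 (the licensor proposes): rejecting gives the licensee an expected 0.7 × 22.35 = 15.645; the licensor offers that and keeps 34.355.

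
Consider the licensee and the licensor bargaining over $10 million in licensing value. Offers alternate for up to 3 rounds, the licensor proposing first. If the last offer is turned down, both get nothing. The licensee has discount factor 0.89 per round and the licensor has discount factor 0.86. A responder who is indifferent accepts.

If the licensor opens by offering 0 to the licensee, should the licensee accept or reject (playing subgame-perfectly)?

Work out the licensee's continuation value if the offer is rejected.
Round 3 (the licensor proposes): rejection yields 0 for the licensee; the licensor offers 0 and keeps 10.
Round 2 (the licensee proposes): the licensor can get 10 next round, worth 0.86 × 10 = 8.6 now; the licensee offers that and keeps 1.4.
So by rejecting in round 1, the licensee gets 1.4 next round, worth 0.89 × 1.4 = 1.246 now.
Offer 0 < 1.246, so the licensee rejects.

Reject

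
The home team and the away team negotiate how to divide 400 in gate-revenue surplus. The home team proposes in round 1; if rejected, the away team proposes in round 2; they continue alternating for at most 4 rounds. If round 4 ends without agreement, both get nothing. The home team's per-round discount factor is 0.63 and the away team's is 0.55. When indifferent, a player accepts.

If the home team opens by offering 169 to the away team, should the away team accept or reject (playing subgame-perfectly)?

Accept

Round 4 (the away team proposes): rejection yields 0 for the home team; the away team offers 0 and keeps 400.
Round 3 (the home team proposes): the away team can get 400 next round, worth 0.55 × 400 = 220 now; the home team offers that and keeps 180.
Round 2 (the away team proposes): the home team can get 180 next round, worth 0.63 × 180 = 113.4 now. The away team offers 113.4 and keeps 400 − 113.4 = 286.6.
So by rejecting in round 1, the away team gets 286.6 next round, worth 0.55 × 286.6 = 157.63 now.
Offer 169 ≥ 157.63, so the away team accepts.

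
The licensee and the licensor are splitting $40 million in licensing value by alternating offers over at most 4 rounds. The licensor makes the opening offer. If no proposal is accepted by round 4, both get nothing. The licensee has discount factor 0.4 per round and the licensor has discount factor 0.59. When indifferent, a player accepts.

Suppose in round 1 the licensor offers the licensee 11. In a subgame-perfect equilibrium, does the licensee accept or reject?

Work out the licensee's continuation value if the offer is rejected.
Round 4 (the licensee proposes): rejection yields 0 for the licensor; the licensee offers 0 and keeps 40.
Round 3 (the licensor proposes): the licensee can get 40 next round, worth 0.4 × 40 = 16 now, so the licensor offers 16, keeping 24.
Round 2 (the licensee proposes): the licensor can get 24 next round, worth 0.59 × 24 = 14.16 now; the licensee offers that and keeps 25.84.
So by rejecting in round 1, the licensee gets 25.84 next round, worth 0.4 × 25.84 = 10.336 now.
Offer 11 ≥ 10.336, so the licensee accepts.

Accept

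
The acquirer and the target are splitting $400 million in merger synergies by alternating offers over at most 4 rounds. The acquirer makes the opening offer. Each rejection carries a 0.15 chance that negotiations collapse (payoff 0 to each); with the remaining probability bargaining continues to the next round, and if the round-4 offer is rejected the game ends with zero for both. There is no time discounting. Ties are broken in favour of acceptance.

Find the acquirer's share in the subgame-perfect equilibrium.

By backward induction:
Round 4 (the target proposes): the acquirer will accept anything ≥ 0, so the target offers 0 and keeps 400.
Round 3 (the acquirer proposes): rejecting gives the target an expected 0.85 × 400 = 340; the acquirer offers that and keeps 60.
Round 2 (the target proposes): rejecting gives the acquirer an expected 0.85 × 60 = 51, so the target offers 51, keeping 349.
Round 1 (the acquirer proposes): rejecting gives the target an expected 0.85 × 349 = 296.65. The acquirer offers 296.65 and keeps 400 − 296.65 = 103.35.

103.35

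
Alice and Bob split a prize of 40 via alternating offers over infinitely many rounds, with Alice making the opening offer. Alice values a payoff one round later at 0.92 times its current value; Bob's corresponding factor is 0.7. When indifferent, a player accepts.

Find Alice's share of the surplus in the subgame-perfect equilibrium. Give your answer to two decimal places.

When Alice proposes, Bob accepts any offer worth at least 0.7 times what Bob would get by proposing next round; and vice versa.
This gives x = 40 − 0.7y and y = 40 − 0.92x, where x and y are each side's share when it proposes.
Hence (1 − 0.7·0.92)x = 40(1 − 0.7), i.e. 0.356·x = 12.
x ≈ 33.7079; Bob's share is 40 − x ≈ 6.2921.

33.71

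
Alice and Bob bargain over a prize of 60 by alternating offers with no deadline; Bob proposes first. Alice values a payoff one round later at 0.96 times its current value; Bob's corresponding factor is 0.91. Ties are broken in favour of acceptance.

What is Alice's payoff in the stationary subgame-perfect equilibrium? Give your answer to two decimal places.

When Bob proposes, Alice accepts any offer worth at least 0.96 times what Alice would get by proposing next round; and vice versa.
This gives x = 60 − 0.96y and y = 60 − 0.91x, where x and y are each side's share when it proposes.
Hence (1 − 0.96·0.91)x = 60(1 − 0.96), i.e. 0.1264·x = 2.4.
x ≈ 18.9873; Alice's share is 60 − x ≈ 41.0127.

41.01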